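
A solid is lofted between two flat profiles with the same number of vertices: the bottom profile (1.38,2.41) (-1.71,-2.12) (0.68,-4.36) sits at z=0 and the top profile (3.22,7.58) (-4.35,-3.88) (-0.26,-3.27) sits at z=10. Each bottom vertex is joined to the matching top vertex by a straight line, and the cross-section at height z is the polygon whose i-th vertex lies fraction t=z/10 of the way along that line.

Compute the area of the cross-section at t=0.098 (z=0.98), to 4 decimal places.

Area at t=0.098: 10.1185

Cross-section at t=0.098: each vertex is (1-t)·p0[i] + t·p1[i].
  v1: (1-0.098)·(1.38,2.41) + 0.098·(3.22,7.58) = (1.5603,2.9167)
  v2: (1-0.098)·(-1.71,-2.12) + 0.098·(-4.35,-3.88) = (-1.9687,-2.2925)
  v3: (1-0.098)·(0.68,-4.36) + 0.098·(-0.26,-3.27) = (0.5879,-4.2532)
Shoelace sum Σ(x_i·y_{i+1} − x_{i+1}·y_i):
  i=1: 1.5603·-2.2925 − -1.9687·2.9167 = +2.1651 (running +2.1651)
  i=2: -1.9687·-4.2532 − 0.5879·-2.2925 = +9.7210 (running +11.8861)
  i=3: 0.5879·2.9167 − 1.5603·-4.2532 = +8.3510 (running +20.2371)
Area = |Σ|/2 = |20.2371|/2 = 10.1185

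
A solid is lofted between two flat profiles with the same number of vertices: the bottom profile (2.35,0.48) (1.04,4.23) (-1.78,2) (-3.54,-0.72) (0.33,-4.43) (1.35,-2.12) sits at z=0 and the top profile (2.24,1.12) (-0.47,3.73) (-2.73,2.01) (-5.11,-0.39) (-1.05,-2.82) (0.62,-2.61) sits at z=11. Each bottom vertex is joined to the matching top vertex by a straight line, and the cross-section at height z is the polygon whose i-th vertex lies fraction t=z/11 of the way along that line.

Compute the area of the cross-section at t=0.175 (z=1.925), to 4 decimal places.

Area at t=0.175: 27.1795

Cross-section at t=0.175: each vertex is (1-t)·p0[i] + t·p1[i].
  v1: (1-0.175)·(2.35,0.48) + 0.175·(2.24,1.12) = (2.3308,0.5920)
  v2: (1-0.175)·(1.04,4.23) + 0.175·(-0.47,3.73) = (0.7757,4.1425)
  v3: (1-0.175)·(-1.78,2) + 0.175·(-2.73,2.01) = (-1.9462,2.0017)
  v4: (1-0.175)·(-3.54,-0.72) + 0.175·(-5.11,-0.39) = (-3.8147,-0.6623)
  v5: (1-0.175)·(0.33,-4.43) + 0.175·(-1.05,-2.82) = (0.0885,-4.1482)
  v6: (1-0.175)·(1.35,-2.12) + 0.175·(0.62,-2.61) = (1.2223,-2.2057)
Shoelace sum Σ(x_i·y_{i+1} − x_{i+1}·y_i):
  i=1: 2.3308·4.1425 − 0.7757·0.5920 = +9.1959 (running +9.1959)
  i=2: 0.7757·2.0017 − -1.9462·4.1425 = +9.6152 (running +18.8111)
  i=3: -1.9462·-0.6623 − -3.8147·2.0017 = +8.9251 (running +27.7362)
  i=4: -3.8147·-4.1482 − 0.0885·-0.6623 = +15.8831 (running +43.6193)
  i=5: 0.0885·-2.2057 − 1.2223·-4.1482 = +4.8750 (running +48.4943)
  i=6: 1.2223·0.5920 − 2.3308·-2.2057 = +5.8646 (running +54.3589)
Area = |Σ|/2 = |54.3589|/2 = 27.1795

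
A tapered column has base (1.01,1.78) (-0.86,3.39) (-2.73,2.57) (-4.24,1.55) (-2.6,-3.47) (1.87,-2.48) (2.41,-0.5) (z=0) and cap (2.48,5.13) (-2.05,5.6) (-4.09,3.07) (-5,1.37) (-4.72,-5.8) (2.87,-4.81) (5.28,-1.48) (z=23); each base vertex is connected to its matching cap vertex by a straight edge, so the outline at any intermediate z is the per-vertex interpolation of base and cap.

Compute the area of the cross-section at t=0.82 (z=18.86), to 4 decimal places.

Area at t=0.82: 75.5504

Cross-section at t=0.82: each vertex is (1-t)·p0[i] + t·p1[i].
  v1: (1-0.82)·(1.01,1.78) + 0.82·(2.48,5.13) = (2.2154,4.5270)
  v2: (1-0.82)·(-0.86,3.39) + 0.82·(-2.05,5.6) = (-1.8358,5.2022)
  v3: (1-0.82)·(-2.73,2.57) + 0.82·(-4.09,3.07) = (-3.8452,2.9800)
  v4: (1-0.82)·(-4.24,1.55) + 0.82·(-5,1.37) = (-4.8632,1.4024)
  v5: (1-0.82)·(-2.6,-3.47) + 0.82·(-4.72,-5.8) = (-4.3384,-5.3806)
  v6: (1-0.82)·(1.87,-2.48) + 0.82·(2.87,-4.81) = (2.6900,-4.3906)
  v7: (1-0.82)·(2.41,-0.5) + 0.82·(5.28,-1.48) = (4.7634,-1.3036)
Shoelace sum Σ(x_i·y_{i+1} − x_{i+1}·y_i):
  i=1: 2.2154·5.2022 − -1.8358·4.5270 = +19.8356 (running +19.8356)
  i=2: -1.8358·2.9800 − -3.8452·5.2022 = +14.5328 (running +34.3684)
  i=3: -3.8452·1.4024 − -4.8632·2.9800 = +9.0998 (running +43.4683)
  i=4: -4.8632·-5.3806 − -4.3384·1.4024 = +32.2511 (running +75.7194)
  i=5: -4.3384·-4.3906 − 2.6900·-5.3806 = +33.5220 (running +109.2414)
  i=6: 2.6900·-1.3036 − 4.7634·-4.3906 = +17.4075 (running +126.6489)
  i=7: 4.7634·4.5270 − 2.2154·-1.3036 = +24.4519 (running +151.1008)
Area = |Σ|/2 = |151.1008|/2 = 75.5504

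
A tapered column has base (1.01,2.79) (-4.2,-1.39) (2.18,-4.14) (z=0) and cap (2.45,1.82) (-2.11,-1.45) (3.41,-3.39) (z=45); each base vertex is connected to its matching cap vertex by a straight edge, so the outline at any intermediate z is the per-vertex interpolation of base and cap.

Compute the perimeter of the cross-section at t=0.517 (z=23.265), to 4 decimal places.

Cross-section at t=0.517: each vertex is (1-t)·p0[i] + t·p1[i].
  v1: (1-0.517)·(1.01,2.79) + 0.517·(2.45,1.82) = (1.7545,2.2885)
  v2: (1-0.517)·(-4.2,-1.39) + 0.517·(-2.11,-1.45) = (-3.1195,-1.4210)
  v3: (1-0.517)·(2.18,-4.14) + 0.517·(3.41,-3.39) = (2.8159,-3.7523)
Perimeter = Σ |v_{i+1} − v_i|:
  edge 1→2: √(-4.8739² + -3.7095²) = 6.1250 (running 6.1250)
  edge 2→3: √(5.9354² + -2.3312²) = 6.3768 (running 12.5018)
  edge 3→1: √(-1.0614² + 6.0408²) = 6.1333 (running 18.6351)
Perimeter = 18.6351

Perimeter at t=0.517: 18.6351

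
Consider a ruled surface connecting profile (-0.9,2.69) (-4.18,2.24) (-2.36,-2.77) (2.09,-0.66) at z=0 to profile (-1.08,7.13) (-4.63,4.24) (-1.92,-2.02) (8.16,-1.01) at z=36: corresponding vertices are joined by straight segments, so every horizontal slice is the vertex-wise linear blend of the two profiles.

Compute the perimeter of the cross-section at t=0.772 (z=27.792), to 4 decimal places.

Cross-section at t=0.772: each vertex is (1-t)·p0[i] + t·p1[i].
  v1: (1-0.772)·(-0.9,2.69) + 0.772·(-1.08,7.13) = (-1.0390,6.1177)
  v2: (1-0.772)·(-4.18,2.24) + 0.772·(-4.63,4.24) = (-4.5274,3.7840)
  v3: (1-0.772)·(-2.36,-2.77) + 0.772·(-1.92,-2.02) = (-2.0203,-2.1910)
  v4: (1-0.772)·(2.09,-0.66) + 0.772·(8.16,-1.01) = (6.7760,-0.9302)
Perimeter = Σ |v_{i+1} − v_i|:
  edge 1→2: √(-3.4884² + -2.3337²) = 4.1971 (running 4.1971)
  edge 2→3: √(2.5071² + -5.9750²) = 6.4797 (running 10.6767)
  edge 3→4: √(8.7964² + 1.2608²) = 8.8863 (running 19.5630)
  edge 4→1: √(-7.8150² + 7.0479²) = 10.5236 (running 30.0866)
Perimeter = 30.0866

Perimeter at t=0.772: 30.0866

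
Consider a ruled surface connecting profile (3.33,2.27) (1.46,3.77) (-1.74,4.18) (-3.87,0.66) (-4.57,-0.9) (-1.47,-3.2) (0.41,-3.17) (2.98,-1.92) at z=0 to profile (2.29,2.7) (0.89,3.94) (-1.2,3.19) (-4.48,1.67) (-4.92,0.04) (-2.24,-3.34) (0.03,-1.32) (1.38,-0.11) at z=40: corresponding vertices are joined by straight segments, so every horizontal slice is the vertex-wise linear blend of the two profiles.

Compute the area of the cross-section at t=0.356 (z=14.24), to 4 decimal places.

Cross-section at t=0.356: each vertex is (1-t)·p0[i] + t·p1[i].
  v1: (1-0.356)·(3.33,2.27) + 0.356·(2.29,2.7) = (2.9598,2.4231)
  v2: (1-0.356)·(1.46,3.77) + 0.356·(0.89,3.94) = (1.2571,3.8305)
  v3: (1-0.356)·(-1.74,4.18) + 0.356·(-1.2,3.19) = (-1.5478,3.8276)
  v4: (1-0.356)·(-3.87,0.66) + 0.356·(-4.48,1.67) = (-4.0872,1.0196)
  v5: (1-0.356)·(-4.57,-0.9) + 0.356·(-4.92,0.04) = (-4.6946,-0.5654)
  v6: (1-0.356)·(-1.47,-3.2) + 0.356·(-2.24,-3.34) = (-1.7441,-3.2498)
  v7: (1-0.356)·(0.41,-3.17) + 0.356·(0.03,-1.32) = (0.2747,-2.5114)
  v8: (1-0.356)·(2.98,-1.92) + 0.356·(1.38,-0.11) = (2.4104,-1.2756)
Shoelace sum Σ(x_i·y_{i+1} − x_{i+1}·y_i):
  i=1: 2.9598·3.8305 − 1.2571·2.4231 = +8.2914 (running +8.2914)
  i=2: 1.2571·3.8276 − -1.5478·3.8305 = +10.7403 (running +19.0317)
  i=3: -1.5478·1.0196 − -4.0872·3.8276 = +14.0658 (running +33.0975)
  i=4: -4.0872·-0.5654 − -4.6946·1.0196 = +7.0971 (running +40.1946)
  i=5: -4.6946·-3.2498 − -1.7441·-0.5654 = +14.2706 (running +54.4653)
  i=6: -1.7441·-2.5114 − 0.2747·-3.2498 = +5.2730 (running +59.7383)
  i=7: 0.2747·-1.2756 − 2.4104·-2.5114 = +5.7030 (running +65.4413)
  i=8: 2.4104·2.4231 − 2.9598·-1.2756 = +9.6162 (running +75.0575)
Area = |Σ|/2 = |75.0575|/2 = 37.5287

Area at t=0.356: 37.5287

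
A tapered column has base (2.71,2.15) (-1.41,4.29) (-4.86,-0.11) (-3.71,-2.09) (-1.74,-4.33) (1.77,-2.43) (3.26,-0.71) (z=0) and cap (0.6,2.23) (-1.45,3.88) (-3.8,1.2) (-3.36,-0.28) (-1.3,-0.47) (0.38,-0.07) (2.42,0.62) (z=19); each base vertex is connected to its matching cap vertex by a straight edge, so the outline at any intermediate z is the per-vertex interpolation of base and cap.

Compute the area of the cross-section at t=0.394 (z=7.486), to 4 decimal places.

Area at t=0.394: 30.3810

Cross-section at t=0.394: each vertex is (1-t)·p0[i] + t·p1[i].
  v1: (1-0.394)·(2.71,2.15) + 0.394·(0.6,2.23) = (1.8787,2.1815)
  v2: (1-0.394)·(-1.41,4.29) + 0.394·(-1.45,3.88) = (-1.4258,4.1285)
  v3: (1-0.394)·(-4.86,-0.11) + 0.394·(-3.8,1.2) = (-4.4424,0.4061)
  v4: (1-0.394)·(-3.71,-2.09) + 0.394·(-3.36,-0.28) = (-3.5721,-1.3769)
  v5: (1-0.394)·(-1.74,-4.33) + 0.394·(-1.3,-0.47) = (-1.5666,-2.8092)
  v6: (1-0.394)·(1.77,-2.43) + 0.394·(0.38,-0.07) = (1.2223,-1.5002)
  v7: (1-0.394)·(3.26,-0.71) + 0.394·(2.42,0.62) = (2.9290,-0.1860)
Shoelace sum Σ(x_i·y_{i+1} − x_{i+1}·y_i):
  i=1: 1.8787·4.1285 − -1.4258·2.1815 = +10.8663 (running +10.8663)
  i=2: -1.4258·0.4061 − -4.4424·4.1285 = +17.7610 (running +28.6273)
  i=3: -4.4424·-1.3769 − -3.5721·0.4061 = +7.5673 (running +36.1946)
  i=4: -3.5721·-2.8092 − -1.5666·-1.3769 = +7.8776 (running +44.0722)
  i=5: -1.5666·-1.5002 − 1.2223·-2.8092 = +5.7840 (running +49.8561)
  i=6: 1.2223·-0.1860 − 2.9290·-1.5002 = +4.1667 (running +54.0228)
  i=7: 2.9290·2.1815 − 1.8787·-0.1860 = +6.7392 (running +60.7620)
Area = |Σ|/2 = |60.7620|/2 = 30.3810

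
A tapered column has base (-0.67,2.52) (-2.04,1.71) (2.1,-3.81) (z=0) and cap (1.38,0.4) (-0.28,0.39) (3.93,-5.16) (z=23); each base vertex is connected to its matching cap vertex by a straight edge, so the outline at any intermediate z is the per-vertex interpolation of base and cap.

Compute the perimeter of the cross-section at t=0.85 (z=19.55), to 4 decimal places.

Perimeter at t=0.85: 14.8135

Cross-section at t=0.85: each vertex is (1-t)·p0[i] + t·p1[i].
  v1: (1-0.85)·(-0.67,2.52) + 0.85·(1.38,0.4) = (1.0725,0.7180)
  v2: (1-0.85)·(-2.04,1.71) + 0.85·(-0.28,0.39) = (-0.5440,0.5880)
  v3: (1-0.85)·(2.1,-3.81) + 0.85·(3.93,-5.16) = (3.6555,-4.9575)
Perimeter = Σ |v_{i+1} − v_i|:
  edge 1→2: √(-1.6165² + -0.1300²) = 1.6217 (running 1.6217)
  edge 2→3: √(4.1995² + -5.5455²) = 6.9562 (running 8.5779)
  edge 3→1: √(-2.5830² + 5.6755²) = 6.2356 (running 14.8135)
Perimeter = 14.8135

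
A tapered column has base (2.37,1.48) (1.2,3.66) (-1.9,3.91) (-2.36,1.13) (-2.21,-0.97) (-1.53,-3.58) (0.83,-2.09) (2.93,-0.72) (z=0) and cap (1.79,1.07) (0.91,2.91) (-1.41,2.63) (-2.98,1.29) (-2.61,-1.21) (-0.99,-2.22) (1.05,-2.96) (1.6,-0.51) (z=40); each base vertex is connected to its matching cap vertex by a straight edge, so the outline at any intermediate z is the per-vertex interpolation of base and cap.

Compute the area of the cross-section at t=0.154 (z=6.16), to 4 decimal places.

Area at t=0.154: 26.2673

Cross-section at t=0.154: each vertex is (1-t)·p0[i] + t·p1[i].
  v1: (1-0.154)·(2.37,1.48) + 0.154·(1.79,1.07) = (2.2807,1.4169)
  v2: (1-0.154)·(1.2,3.66) + 0.154·(0.91,2.91) = (1.1553,3.5445)
  v3: (1-0.154)·(-1.9,3.91) + 0.154·(-1.41,2.63) = (-1.8245,3.7129)
  v4: (1-0.154)·(-2.36,1.13) + 0.154·(-2.98,1.29) = (-2.4555,1.1546)
  v5: (1-0.154)·(-2.21,-0.97) + 0.154·(-2.61,-1.21) = (-2.2716,-1.0070)
  v6: (1-0.154)·(-1.53,-3.58) + 0.154·(-0.99,-2.22) = (-1.4468,-3.3706)
  v7: (1-0.154)·(0.83,-2.09) + 0.154·(1.05,-2.96) = (0.8639,-2.2240)
  v8: (1-0.154)·(2.93,-0.72) + 0.154·(1.6,-0.51) = (2.7252,-0.6877)
Shoelace sum Σ(x_i·y_{i+1} − x_{i+1}·y_i):
  i=1: 2.2807·3.5445 − 1.1553·1.4169 = +6.4469 (running +6.4469)
  i=2: 1.1553·3.7129 − -1.8245·3.5445 = +10.7567 (running +17.2036)
  i=3: -1.8245·1.1546 − -2.4555·3.7129 = +7.0102 (running +24.2139)
  i=4: -2.4555·-1.0070 − -2.2716·1.1546 = +5.0955 (running +29.3093)
  i=5: -2.2716·-3.3706 − -1.4468·-1.0070 = +6.1997 (running +35.5090)
  i=6: -1.4468·-2.2240 − 0.8639·-3.3706 = +6.1295 (running +41.6385)
  i=7: 0.8639·-0.6877 − 2.7252·-2.2240 = +5.4667 (running +47.1051)
  i=8: 2.7252·1.4169 − 2.2807·-0.6877 = +5.4295 (running +52.5347)
Area = |Σ|/2 = |52.5347|/2 = 26.2673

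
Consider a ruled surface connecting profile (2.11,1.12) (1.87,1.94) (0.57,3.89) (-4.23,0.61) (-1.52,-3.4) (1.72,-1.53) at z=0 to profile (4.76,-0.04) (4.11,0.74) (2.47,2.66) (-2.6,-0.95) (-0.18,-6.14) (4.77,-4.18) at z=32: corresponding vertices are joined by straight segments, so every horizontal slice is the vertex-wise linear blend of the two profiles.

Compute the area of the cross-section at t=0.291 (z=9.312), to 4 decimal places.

Cross-section at t=0.291: each vertex is (1-t)·p0[i] + t·p1[i].
  v1: (1-0.291)·(2.11,1.12) + 0.291·(4.76,-0.04) = (2.8811,0.7824)
  v2: (1-0.291)·(1.87,1.94) + 0.291·(4.11,0.74) = (2.5218,1.5908)
  v3: (1-0.291)·(0.57,3.89) + 0.291·(2.47,2.66) = (1.1229,3.5321)
  v4: (1-0.291)·(-4.23,0.61) + 0.291·(-2.6,-0.95) = (-3.7557,0.1560)
  v5: (1-0.291)·(-1.52,-3.4) + 0.291·(-0.18,-6.14) = (-1.1301,-4.1973)
  v6: (1-0.291)·(1.72,-1.53) + 0.291·(4.77,-4.18) = (2.6075,-2.3011)
Shoelace sum Σ(x_i·y_{i+1} − x_{i+1}·y_i):
  i=1: 2.8811·1.5908 − 2.5218·0.7824 = +2.6101 (running +2.6101)
  i=2: 2.5218·3.5321 − 1.1229·1.5908 = +7.1210 (running +9.7312)
  i=3: 1.1229·0.1560 − -3.7557·3.5321 = +13.4405 (running +23.1717)
  i=4: -3.7557·-4.1973 − -1.1301·0.1560 = +15.9402 (running +39.1118)
  i=5: -1.1301·-2.3011 − 2.6075·-4.1973 = +13.5452 (running +52.6570)
  i=6: 2.6075·0.7824 − 2.8811·-2.3011 = +8.6702 (running +61.3272)
Area = |Σ|/2 = |61.3272|/2 = 30.6636

Area at t=0.291: 30.6636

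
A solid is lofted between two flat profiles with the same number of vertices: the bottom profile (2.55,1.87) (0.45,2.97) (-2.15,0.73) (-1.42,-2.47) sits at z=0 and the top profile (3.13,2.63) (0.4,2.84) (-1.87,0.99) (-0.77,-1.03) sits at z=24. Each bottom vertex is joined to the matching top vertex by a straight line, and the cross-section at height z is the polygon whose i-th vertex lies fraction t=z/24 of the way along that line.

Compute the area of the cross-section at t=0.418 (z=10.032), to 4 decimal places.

Cross-section at t=0.418: each vertex is (1-t)·p0[i] + t·p1[i].
  v1: (1-0.418)·(2.55,1.87) + 0.418·(3.13,2.63) = (2.7924,2.1877)
  v2: (1-0.418)·(0.45,2.97) + 0.418·(0.4,2.84) = (0.4291,2.9157)
  v3: (1-0.418)·(-2.15,0.73) + 0.418·(-1.87,0.99) = (-2.0330,0.8387)
  v4: (1-0.418)·(-1.42,-2.47) + 0.418·(-0.77,-1.03) = (-1.1483,-1.8681)
Shoelace sum Σ(x_i·y_{i+1} − x_{i+1}·y_i):
  i=1: 2.7924·2.9157 − 0.4291·2.1877 = +7.2031 (running +7.2031)
  i=2: 0.4291·0.8387 − -2.0330·2.9157 = +6.2873 (running +13.4904)
  i=3: -2.0330·-1.8681 − -1.1483·0.8387 = +4.7608 (running +18.2512)
  i=4: -1.1483·2.1877 − 2.7924·-1.8681 = +2.7044 (running +20.9555)
Area = |Σ|/2 = |20.9555|/2 = 10.4778

Area at t=0.418: 10.4778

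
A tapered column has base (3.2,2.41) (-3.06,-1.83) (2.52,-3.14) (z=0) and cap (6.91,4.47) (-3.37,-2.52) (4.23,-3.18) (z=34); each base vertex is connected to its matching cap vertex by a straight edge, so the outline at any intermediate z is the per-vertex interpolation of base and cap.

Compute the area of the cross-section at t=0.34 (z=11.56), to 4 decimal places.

Cross-section at t=0.34: each vertex is (1-t)·p0[i] + t·p1[i].
  v1: (1-0.34)·(3.2,2.41) + 0.34·(6.91,4.47) = (4.4614,3.1104)
  v2: (1-0.34)·(-3.06,-1.83) + 0.34·(-3.37,-2.52) = (-3.1654,-2.0646)
  v3: (1-0.34)·(2.52,-3.14) + 0.34·(4.23,-3.18) = (3.1014,-3.1536)
Shoelace sum Σ(x_i·y_{i+1} − x_{i+1}·y_i):
  i=1: 4.4614·-2.0646 − -3.1654·3.1104 = +0.6347 (running +0.6347)
  i=2: -3.1654·-3.1536 − 3.1014·-2.0646 = +16.3856 (running +17.0202)
  i=3: 3.1014·3.1104 − 4.4614·-3.1536 = +23.7161 (running +40.7363)
Area = |Σ|/2 = |40.7363|/2 = 20.3681

Area at t=0.34: 20.3681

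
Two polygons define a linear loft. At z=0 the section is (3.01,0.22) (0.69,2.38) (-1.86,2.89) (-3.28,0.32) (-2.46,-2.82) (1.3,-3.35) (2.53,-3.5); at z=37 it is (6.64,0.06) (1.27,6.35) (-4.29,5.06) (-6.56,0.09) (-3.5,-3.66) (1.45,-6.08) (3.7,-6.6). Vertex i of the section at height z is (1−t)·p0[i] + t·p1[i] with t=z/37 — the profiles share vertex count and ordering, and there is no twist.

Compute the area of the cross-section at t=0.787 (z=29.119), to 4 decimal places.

Cross-section at t=0.787: each vertex is (1-t)·p0[i] + t·p1[i].
  v1: (1-0.787)·(3.01,0.22) + 0.787·(6.64,0.06) = (5.8668,0.0941)
  v2: (1-0.787)·(0.69,2.38) + 0.787·(1.27,6.35) = (1.1465,5.5044)
  v3: (1-0.787)·(-1.86,2.89) + 0.787·(-4.29,5.06) = (-3.7724,4.5978)
  v4: (1-0.787)·(-3.28,0.32) + 0.787·(-6.56,0.09) = (-5.8614,0.1390)
  v5: (1-0.787)·(-2.46,-2.82) + 0.787·(-3.5,-3.66) = (-3.2785,-3.4811)
  v6: (1-0.787)·(1.3,-3.35) + 0.787·(1.45,-6.08) = (1.4181,-5.4985)
  v7: (1-0.787)·(2.53,-3.5) + 0.787·(3.7,-6.6) = (3.4508,-5.9397)
Shoelace sum Σ(x_i·y_{i+1} − x_{i+1}·y_i):
  i=1: 5.8668·5.5044 − 1.1465·0.0941 = +32.1854 (running +32.1854)
  i=2: 1.1465·4.5978 − -3.7724·5.5044 = +26.0360 (running +58.2213)
  i=3: -3.7724·0.1390 − -5.8614·4.5978 = +26.4250 (running +84.6463)
  i=4: -5.8614·-3.4811 − -3.2785·0.1390 = +20.8595 (running +105.5059)
  i=5: -3.2785·-5.4985 − 1.4181·-3.4811 = +22.9631 (running +128.4690)
  i=6: 1.4181·-5.9397 − 3.4508·-5.4985 = +10.5514 (running +139.0204)
  i=7: 3.4508·0.0941 − 5.8668·-5.9397 = +35.1717 (running +174.1921)
Area = |Σ|/2 = |174.1921|/2 = 87.0961

Area at t=0.787: 87.0961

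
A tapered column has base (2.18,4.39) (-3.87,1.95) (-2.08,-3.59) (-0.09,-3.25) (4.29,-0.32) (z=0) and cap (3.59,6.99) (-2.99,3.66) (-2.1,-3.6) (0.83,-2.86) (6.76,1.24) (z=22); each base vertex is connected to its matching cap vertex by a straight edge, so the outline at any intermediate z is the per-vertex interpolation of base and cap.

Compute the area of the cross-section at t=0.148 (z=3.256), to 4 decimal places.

Area at t=0.148: 42.6272

Cross-section at t=0.148: each vertex is (1-t)·p0[i] + t·p1[i].
  v1: (1-0.148)·(2.18,4.39) + 0.148·(3.59,6.99) = (2.3887,4.7748)
  v2: (1-0.148)·(-3.87,1.95) + 0.148·(-2.99,3.66) = (-3.7398,2.2031)
  v3: (1-0.148)·(-2.08,-3.59) + 0.148·(-2.1,-3.6) = (-2.0830,-3.5915)
  v4: (1-0.148)·(-0.09,-3.25) + 0.148·(0.83,-2.86) = (0.0462,-3.1923)
  v5: (1-0.148)·(4.29,-0.32) + 0.148·(6.76,1.24) = (4.6556,-0.0891)
Shoelace sum Σ(x_i·y_{i+1} − x_{i+1}·y_i):
  i=1: 2.3887·2.2031 − -3.7398·4.7748 = +23.1191 (running +23.1191)
  i=2: -3.7398·-3.5915 − -2.0830·2.2031 = +18.0202 (running +41.1393)
  i=3: -2.0830·-3.1923 − 0.0462·-3.5915 = +6.8152 (running +47.9544)
  i=4: 0.0462·-0.0891 − 4.6556·-3.1923 = +14.8577 (running +62.8122)
  i=5: 4.6556·4.7748 − 2.3887·-0.0891 = +22.4422 (running +85.2544)
Area = |Σ|/2 = |85.2544|/2 = 42.6272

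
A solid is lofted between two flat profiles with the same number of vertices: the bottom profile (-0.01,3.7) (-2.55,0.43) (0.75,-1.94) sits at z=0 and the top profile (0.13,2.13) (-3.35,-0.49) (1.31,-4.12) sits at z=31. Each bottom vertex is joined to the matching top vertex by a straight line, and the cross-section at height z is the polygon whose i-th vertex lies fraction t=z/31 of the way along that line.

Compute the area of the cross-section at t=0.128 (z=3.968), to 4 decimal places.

Area at t=0.128: 8.9026

Cross-section at t=0.128: each vertex is (1-t)·p0[i] + t·p1[i].
  v1: (1-0.128)·(-0.01,3.7) + 0.128·(0.13,2.13) = (0.0079,3.4990)
  v2: (1-0.128)·(-2.55,0.43) + 0.128·(-3.35,-0.49) = (-2.6524,0.3122)
  v3: (1-0.128)·(0.75,-1.94) + 0.128·(1.31,-4.12) = (0.8217,-2.2190)
Shoelace sum Σ(x_i·y_{i+1} − x_{i+1}·y_i):
  i=1: 0.0079·0.3122 − -2.6524·3.4990 = +9.2833 (running +9.2833)
  i=2: -2.6524·-2.2190 − 0.8217·0.3122 = +5.6292 (running +14.9125)
  i=3: 0.8217·3.4990 − 0.0079·-2.2190 = +2.8927 (running +17.8052)
Area = |Σ|/2 = |17.8052|/2 = 8.9026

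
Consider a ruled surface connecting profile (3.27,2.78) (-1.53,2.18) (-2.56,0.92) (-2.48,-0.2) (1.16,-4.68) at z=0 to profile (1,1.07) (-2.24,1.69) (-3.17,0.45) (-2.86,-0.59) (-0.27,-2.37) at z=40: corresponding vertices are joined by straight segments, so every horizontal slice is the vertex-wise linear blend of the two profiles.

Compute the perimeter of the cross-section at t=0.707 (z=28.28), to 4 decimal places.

Perimeter at t=0.707: 15.1038

Cross-section at t=0.707: each vertex is (1-t)·p0[i] + t·p1[i].
  v1: (1-0.707)·(3.27,2.78) + 0.707·(1,1.07) = (1.6651,1.5710)
  v2: (1-0.707)·(-1.53,2.18) + 0.707·(-2.24,1.69) = (-2.0320,1.8336)
  v3: (1-0.707)·(-2.56,0.92) + 0.707·(-3.17,0.45) = (-2.9913,0.5877)
  v4: (1-0.707)·(-2.48,-0.2) + 0.707·(-2.86,-0.59) = (-2.7487,-0.4757)
  v5: (1-0.707)·(1.16,-4.68) + 0.707·(-0.27,-2.37) = (0.1490,-3.0468)
Perimeter = Σ |v_{i+1} − v_i|:
  edge 1→2: √(-3.6971² + 0.2625²) = 3.7064 (running 3.7064)
  edge 2→3: √(-0.9593² + -1.2459²) = 1.5724 (running 5.2788)
  edge 3→4: √(0.2426² + -1.0634²) = 1.0908 (running 6.3695)
  edge 4→5: √(2.8977² + -2.5711²) = 3.8739 (running 10.2434)
  edge 5→1: √(1.5161² + 4.6179²) = 4.8604 (running 15.1038)
Perimeter = 15.1038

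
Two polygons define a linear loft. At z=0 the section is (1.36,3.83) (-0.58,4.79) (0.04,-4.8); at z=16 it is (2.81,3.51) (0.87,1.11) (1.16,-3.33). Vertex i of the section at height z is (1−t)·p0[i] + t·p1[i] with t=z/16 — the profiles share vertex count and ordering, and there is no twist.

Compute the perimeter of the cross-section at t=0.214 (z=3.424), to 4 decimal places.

Perimeter at t=0.214: 18.8239

Cross-section at t=0.214: each vertex is (1-t)·p0[i] + t·p1[i].
  v1: (1-0.214)·(1.36,3.83) + 0.214·(2.81,3.51) = (1.6703,3.7615)
  v2: (1-0.214)·(-0.58,4.79) + 0.214·(0.87,1.11) = (-0.2697,4.0025)
  v3: (1-0.214)·(0.04,-4.8) + 0.214·(1.16,-3.33) = (0.2797,-4.4854)
Perimeter = Σ |v_{i+1} − v_i|:
  edge 1→2: √(-1.9400² + 0.2410²) = 1.9549 (running 1.9549)
  edge 2→3: √(0.5494² + -8.4879²) = 8.5057 (running 10.4606)
  edge 3→1: √(1.3906² + 8.2469²) = 8.3634 (running 18.8239)
Perimeter = 18.8239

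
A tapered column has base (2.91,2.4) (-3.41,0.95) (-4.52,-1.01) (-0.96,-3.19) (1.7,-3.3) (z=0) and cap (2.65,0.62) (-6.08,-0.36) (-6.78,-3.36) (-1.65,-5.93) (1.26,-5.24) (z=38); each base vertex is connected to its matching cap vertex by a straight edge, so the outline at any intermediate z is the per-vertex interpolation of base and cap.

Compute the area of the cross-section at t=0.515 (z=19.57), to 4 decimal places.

Area at t=0.515: 34.9186

Cross-section at t=0.515: each vertex is (1-t)·p0[i] + t·p1[i].
  v1: (1-0.515)·(2.91,2.4) + 0.515·(2.65,0.62) = (2.7761,1.4833)
  v2: (1-0.515)·(-3.41,0.95) + 0.515·(-6.08,-0.36) = (-4.7851,0.2753)
  v3: (1-0.515)·(-4.52,-1.01) + 0.515·(-6.78,-3.36) = (-5.6839,-2.2203)
  v4: (1-0.515)·(-0.96,-3.19) + 0.515·(-1.65,-5.93) = (-1.3154,-4.6011)
  v5: (1-0.515)·(1.7,-3.3) + 0.515·(1.26,-5.24) = (1.4734,-4.2991)
Shoelace sum Σ(x_i·y_{i+1} − x_{i+1}·y_i):
  i=1: 2.7761·0.2753 − -4.7851·1.4833 = +7.8621 (running +7.8621)
  i=2: -4.7851·-2.2203 − -5.6839·0.2753 = +12.1891 (running +20.0511)
  i=3: -5.6839·-4.6011 − -1.3154·-2.2203 = +23.2318 (running +43.2829)
  i=4: -1.3154·-4.2991 − 1.4734·-4.6011 = +12.4341 (running +55.7170)
  i=5: 1.4734·1.4833 − 2.7761·-4.2991 = +14.1202 (running +69.8372)
Area = |Σ|/2 = |69.8372|/2 = 34.9186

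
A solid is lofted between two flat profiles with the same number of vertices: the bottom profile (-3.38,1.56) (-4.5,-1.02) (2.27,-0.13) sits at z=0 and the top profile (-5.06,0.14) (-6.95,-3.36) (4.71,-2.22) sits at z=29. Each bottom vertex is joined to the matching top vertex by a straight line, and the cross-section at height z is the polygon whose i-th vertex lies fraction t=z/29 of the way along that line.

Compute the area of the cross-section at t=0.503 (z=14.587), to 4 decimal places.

Cross-section at t=0.503: each vertex is (1-t)·p0[i] + t·p1[i].
  v1: (1-0.503)·(-3.38,1.56) + 0.503·(-5.06,0.14) = (-4.2250,0.8457)
  v2: (1-0.503)·(-4.5,-1.02) + 0.503·(-6.95,-3.36) = (-5.7324,-2.1970)
  v3: (1-0.503)·(2.27,-0.13) + 0.503·(4.71,-2.22) = (3.4973,-1.1813)
Shoelace sum Σ(x_i·y_{i+1} − x_{i+1}·y_i):
  i=1: -4.2250·-2.1970 − -5.7324·0.8457 = +14.1306 (running +14.1306)
  i=2: -5.7324·-1.1813 − 3.4973·-2.1970 = +14.4551 (running +28.5857)
  i=3: 3.4973·0.8457 − -4.2250·-1.1813 = -2.0331 (running +26.5526)
Area = |Σ|/2 = |26.5526|/2 = 13.2763

Area at t=0.503: 13.2763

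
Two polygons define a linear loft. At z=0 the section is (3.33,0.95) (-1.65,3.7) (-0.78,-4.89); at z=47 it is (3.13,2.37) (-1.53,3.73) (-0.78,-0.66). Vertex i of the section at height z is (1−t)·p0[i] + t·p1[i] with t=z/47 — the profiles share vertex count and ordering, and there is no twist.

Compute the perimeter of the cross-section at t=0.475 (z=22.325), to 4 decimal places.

Cross-section at t=0.475: each vertex is (1-t)·p0[i] + t·p1[i].
  v1: (1-0.475)·(3.33,0.95) + 0.475·(3.13,2.37) = (3.2350,1.6245)
  v2: (1-0.475)·(-1.65,3.7) + 0.475·(-1.53,3.73) = (-1.5930,3.7142)
  v3: (1-0.475)·(-0.78,-4.89) + 0.475·(-0.78,-0.66) = (-0.7800,-2.8807)
Perimeter = Σ |v_{i+1} − v_i|:
  edge 1→2: √(-4.8280² + 2.0897²) = 5.2609 (running 5.2609)
  edge 2→3: √(0.8130² + -6.5950²) = 6.6449 (running 11.9058)
  edge 3→1: √(4.0150² + 4.5053²) = 6.0347 (running 17.9405)
Perimeter = 17.9405

Perimeter at t=0.475: 17.9405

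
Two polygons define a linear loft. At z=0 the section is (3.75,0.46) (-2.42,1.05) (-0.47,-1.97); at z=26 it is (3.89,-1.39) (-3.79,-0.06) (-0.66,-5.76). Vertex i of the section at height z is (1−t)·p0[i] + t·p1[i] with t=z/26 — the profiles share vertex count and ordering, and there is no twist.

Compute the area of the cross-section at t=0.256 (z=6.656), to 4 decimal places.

Cross-section at t=0.256: each vertex is (1-t)·p0[i] + t·p1[i].
  v1: (1-0.256)·(3.75,0.46) + 0.256·(3.89,-1.39) = (3.7858,-0.0136)
  v2: (1-0.256)·(-2.42,1.05) + 0.256·(-3.79,-0.06) = (-2.7707,0.7658)
  v3: (1-0.256)·(-0.47,-1.97) + 0.256·(-0.66,-5.76) = (-0.5186,-2.9402)
Shoelace sum Σ(x_i·y_{i+1} − x_{i+1}·y_i):
  i=1: 3.7858·0.7658 − -2.7707·-0.0136 = +2.8617 (running +2.8617)
  i=2: -2.7707·-2.9402 − -0.5186·0.7658 = +8.5438 (running +11.4054)
  i=3: -0.5186·-0.0136 − 3.7858·-2.9402 = +11.1383 (running +22.5438)
Area = |Σ|/2 = |22.5438|/2 = 11.2719

Area at t=0.256: 11.2719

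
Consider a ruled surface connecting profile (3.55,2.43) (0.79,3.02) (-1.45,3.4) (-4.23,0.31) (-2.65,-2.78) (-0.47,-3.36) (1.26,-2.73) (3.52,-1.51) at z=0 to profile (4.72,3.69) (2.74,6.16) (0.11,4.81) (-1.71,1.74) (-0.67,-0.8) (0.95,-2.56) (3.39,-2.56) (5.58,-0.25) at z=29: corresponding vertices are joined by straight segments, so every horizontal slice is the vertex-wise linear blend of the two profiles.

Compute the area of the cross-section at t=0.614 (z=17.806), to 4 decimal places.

Area at t=0.614: 41.3121

Cross-section at t=0.614: each vertex is (1-t)·p0[i] + t·p1[i].
  v1: (1-0.614)·(3.55,2.43) + 0.614·(4.72,3.69) = (4.2684,3.2036)
  v2: (1-0.614)·(0.79,3.02) + 0.614·(2.74,6.16) = (1.9873,4.9480)
  v3: (1-0.614)·(-1.45,3.4) + 0.614·(0.11,4.81) = (-0.4922,4.2657)
  v4: (1-0.614)·(-4.23,0.31) + 0.614·(-1.71,1.74) = (-2.6827,1.1880)
  v5: (1-0.614)·(-2.65,-2.78) + 0.614·(-0.67,-0.8) = (-1.4343,-1.5643)
  v6: (1-0.614)·(-0.47,-3.36) + 0.614·(0.95,-2.56) = (0.4019,-2.8688)
  v7: (1-0.614)·(1.26,-2.73) + 0.614·(3.39,-2.56) = (2.5678,-2.6256)
  v8: (1-0.614)·(3.52,-1.51) + 0.614·(5.58,-0.25) = (4.7848,-0.7364)
Shoelace sum Σ(x_i·y_{i+1} − x_{i+1}·y_i):
  i=1: 4.2684·4.9480 − 1.9873·3.2036 = +14.7532 (running +14.7532)
  i=2: 1.9873·4.2657 − -0.4922·4.9480 = +10.9125 (running +25.6657)
  i=3: -0.4922·1.1880 − -2.6827·4.2657 = +10.8591 (running +36.5248)
  i=4: -2.6827·-1.5643 − -1.4343·1.1880 = +5.9005 (running +42.4252)
  i=5: -1.4343·-2.8688 − 0.4019·-1.5643 = +4.7433 (running +47.1686)
  i=6: 0.4019·-2.6256 − 2.5678·-2.8688 = +6.3114 (running +53.4799)
  i=7: 2.5678·-0.7364 − 4.7848·-2.6256 = +10.6723 (running +64.1523)
  i=8: 4.7848·3.2036 − 4.2684·-0.7364 = +18.4720 (running +82.6242)
Area = |Σ|/2 = |82.6242|/2 = 41.3121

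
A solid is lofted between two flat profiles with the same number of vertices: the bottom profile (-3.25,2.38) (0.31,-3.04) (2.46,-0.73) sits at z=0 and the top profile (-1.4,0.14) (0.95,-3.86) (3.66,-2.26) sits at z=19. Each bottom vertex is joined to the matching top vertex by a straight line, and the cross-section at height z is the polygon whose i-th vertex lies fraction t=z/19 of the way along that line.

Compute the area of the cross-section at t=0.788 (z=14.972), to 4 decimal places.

Area at t=0.788: 7.8540

Cross-section at t=0.788: each vertex is (1-t)·p0[i] + t·p1[i].
  v1: (1-0.788)·(-3.25,2.38) + 0.788·(-1.4,0.14) = (-1.7922,0.6149)
  v2: (1-0.788)·(0.31,-3.04) + 0.788·(0.95,-3.86) = (0.8143,-3.6862)
  v3: (1-0.788)·(2.46,-0.73) + 0.788·(3.66,-2.26) = (3.4056,-1.9356)
Shoelace sum Σ(x_i·y_{i+1} − x_{i+1}·y_i):
  i=1: -1.7922·-3.6862 − 0.8143·0.6149 = +6.1056 (running +6.1056)
  i=2: 0.8143·-1.9356 − 3.4056·-3.6862 = +10.9774 (running +17.0830)
  i=3: 3.4056·0.6149 − -1.7922·-1.9356 = -1.3750 (running +15.7080)
Area = |Σ|/2 = |15.7080|/2 = 7.8540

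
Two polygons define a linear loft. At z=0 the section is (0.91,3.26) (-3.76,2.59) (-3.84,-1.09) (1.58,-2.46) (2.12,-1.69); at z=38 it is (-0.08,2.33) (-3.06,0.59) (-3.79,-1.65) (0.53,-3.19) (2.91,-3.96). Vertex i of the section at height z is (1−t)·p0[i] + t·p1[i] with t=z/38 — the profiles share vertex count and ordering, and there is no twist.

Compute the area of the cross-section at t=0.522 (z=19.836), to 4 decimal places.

Cross-section at t=0.522: each vertex is (1-t)·p0[i] + t·p1[i].
  v1: (1-0.522)·(0.91,3.26) + 0.522·(-0.08,2.33) = (0.3932,2.7745)
  v2: (1-0.522)·(-3.76,2.59) + 0.522·(-3.06,0.59) = (-3.3946,1.5460)
  v3: (1-0.522)·(-3.84,-1.09) + 0.522·(-3.79,-1.65) = (-3.8139,-1.3823)
  v4: (1-0.522)·(1.58,-2.46) + 0.522·(0.53,-3.19) = (1.0319,-2.8411)
  v5: (1-0.522)·(2.12,-1.69) + 0.522·(2.91,-3.96) = (2.5324,-2.8749)
Shoelace sum Σ(x_i·y_{i+1} − x_{i+1}·y_i):
  i=1: 0.3932·1.5460 − -3.3946·2.7745 = +10.0264 (running +10.0264)
  i=2: -3.3946·-1.3823 − -3.8139·1.5460 = +10.5887 (running +20.6151)
  i=3: -3.8139·-2.8411 − 1.0319·-1.3823 = +12.2619 (running +32.8770)
  i=4: 1.0319·-2.8749 − 2.5324·-2.8411 = +4.2280 (running +37.1050)
  i=5: 2.5324·2.7745 − 0.3932·-2.8749 = +8.1567 (running +45.2617)
Area = |Σ|/2 = |45.2617|/2 = 22.6308

Area at t=0.522: 22.6308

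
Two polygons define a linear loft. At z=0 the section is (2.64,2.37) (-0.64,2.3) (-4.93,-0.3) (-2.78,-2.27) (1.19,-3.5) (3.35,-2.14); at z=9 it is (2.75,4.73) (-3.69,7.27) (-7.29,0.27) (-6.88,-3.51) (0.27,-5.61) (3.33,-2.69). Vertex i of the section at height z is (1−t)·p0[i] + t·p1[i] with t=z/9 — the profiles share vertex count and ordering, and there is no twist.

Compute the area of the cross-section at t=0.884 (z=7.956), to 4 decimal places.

Area at t=0.884: 89.4759

Cross-section at t=0.884: each vertex is (1-t)·p0[i] + t·p1[i].
  v1: (1-0.884)·(2.64,2.37) + 0.884·(2.75,4.73) = (2.7372,4.4562)
  v2: (1-0.884)·(-0.64,2.3) + 0.884·(-3.69,7.27) = (-3.3362,6.6935)
  v3: (1-0.884)·(-4.93,-0.3) + 0.884·(-7.29,0.27) = (-7.0162,0.2039)
  v4: (1-0.884)·(-2.78,-2.27) + 0.884·(-6.88,-3.51) = (-6.4044,-3.3662)
  v5: (1-0.884)·(1.19,-3.5) + 0.884·(0.27,-5.61) = (0.3767,-5.3652)
  v6: (1-0.884)·(3.35,-2.14) + 0.884·(3.33,-2.69) = (3.3323,-2.6262)
Shoelace sum Σ(x_i·y_{i+1} − x_{i+1}·y_i):
  i=1: 2.7372·6.6935 − -3.3362·4.4562 = +33.1886 (running +33.1886)
  i=2: -3.3362·0.2039 − -7.0162·6.6935 = +46.2829 (running +79.4714)
  i=3: -7.0162·-3.3662 − -6.4044·0.2039 = +24.9235 (running +104.3950)
  i=4: -6.4044·-5.3652 − 0.3767·-3.3662 = +35.6292 (running +140.0242)
  i=5: 0.3767·-2.6262 − 3.3323·-5.3652 = +16.8894 (running +156.9136)
  i=6: 3.3323·4.4562 − 2.7372·-2.6262 = +22.0382 (running +178.9517)
Area = |Σ|/2 = |178.9517|/2 = 89.4759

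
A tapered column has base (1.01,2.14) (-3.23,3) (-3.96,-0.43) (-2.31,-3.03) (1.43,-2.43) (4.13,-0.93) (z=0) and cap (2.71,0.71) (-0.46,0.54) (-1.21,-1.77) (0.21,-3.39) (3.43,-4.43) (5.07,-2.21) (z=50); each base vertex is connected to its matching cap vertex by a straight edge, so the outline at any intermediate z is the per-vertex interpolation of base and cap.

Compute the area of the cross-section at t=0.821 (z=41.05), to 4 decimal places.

Cross-section at t=0.821: each vertex is (1-t)·p0[i] + t·p1[i].
  v1: (1-0.821)·(1.01,2.14) + 0.821·(2.71,0.71) = (2.4057,0.9660)
  v2: (1-0.821)·(-3.23,3) + 0.821·(-0.46,0.54) = (-0.9558,0.9803)
  v3: (1-0.821)·(-3.96,-0.43) + 0.821·(-1.21,-1.77) = (-1.7023,-1.5301)
  v4: (1-0.821)·(-2.31,-3.03) + 0.821·(0.21,-3.39) = (-0.2411,-3.3256)
  v5: (1-0.821)·(1.43,-2.43) + 0.821·(3.43,-4.43) = (3.0720,-4.0720)
  v6: (1-0.821)·(4.13,-0.93) + 0.821·(5.07,-2.21) = (4.9017,-1.9809)
Shoelace sum Σ(x_i·y_{i+1} − x_{i+1}·y_i):
  i=1: 2.4057·0.9803 − -0.9558·0.9660 = +3.2817 (running +3.2817)
  i=2: -0.9558·-1.5301 − -1.7023·0.9803 = +3.1313 (running +6.4130)
  i=3: -1.7023·-3.3256 − -0.2411·-1.5301 = +5.2920 (running +11.7051)
  i=4: -0.2411·-4.0720 − 3.0720·-3.3256 = +11.1978 (running +22.9029)
  i=5: 3.0720·-1.9809 − 4.9017·-4.0720 = +13.8746 (running +36.7775)
  i=6: 4.9017·0.9660 − 2.4057·-1.9809 = +9.5003 (running +46.2778)
Area = |Σ|/2 = |46.2778|/2 = 23.1389

Area at t=0.821: 23.1389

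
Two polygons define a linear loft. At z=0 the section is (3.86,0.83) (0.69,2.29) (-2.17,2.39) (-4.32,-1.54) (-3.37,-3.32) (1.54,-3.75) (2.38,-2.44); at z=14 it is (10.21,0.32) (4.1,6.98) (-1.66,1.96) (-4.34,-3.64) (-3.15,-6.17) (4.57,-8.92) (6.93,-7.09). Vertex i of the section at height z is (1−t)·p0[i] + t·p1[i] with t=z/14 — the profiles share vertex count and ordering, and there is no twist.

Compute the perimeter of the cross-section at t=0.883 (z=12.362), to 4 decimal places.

Cross-section at t=0.883: each vertex is (1-t)·p0[i] + t·p1[i].
  v1: (1-0.883)·(3.86,0.83) + 0.883·(10.21,0.32) = (9.4671,0.3797)
  v2: (1-0.883)·(0.69,2.29) + 0.883·(4.1,6.98) = (3.7010,6.4313)
  v3: (1-0.883)·(-2.17,2.39) + 0.883·(-1.66,1.96) = (-1.7197,2.0103)
  v4: (1-0.883)·(-4.32,-1.54) + 0.883·(-4.34,-3.64) = (-4.3377,-3.3943)
  v5: (1-0.883)·(-3.37,-3.32) + 0.883·(-3.15,-6.17) = (-3.1757,-5.8365)
  v6: (1-0.883)·(1.54,-3.75) + 0.883·(4.57,-8.92) = (4.2155,-8.3151)
  v7: (1-0.883)·(2.38,-2.44) + 0.883·(6.93,-7.09) = (6.3976,-6.5459)
Perimeter = Σ |v_{i+1} − v_i|:
  edge 1→2: √(-5.7660² + 6.0516²) = 8.3588 (running 8.3588)
  edge 2→3: √(-5.4207² + -4.4210²) = 6.9949 (running 15.3537)
  edge 3→4: √(-2.6180² + -5.4046²) = 6.0053 (running 21.3590)
  edge 4→5: √(1.1619² + -2.4422²) = 2.7046 (running 24.0635)
  edge 5→6: √(7.3912² + -2.4786²) = 7.7957 (running 31.8593)
  edge 6→7: √(2.1822² + 1.7692²) = 2.8092 (running 34.6685)
  edge 7→1: √(3.0694² + 6.9256²) = 7.5753 (running 42.2438)
Perimeter = 42.2438

Perimeter at t=0.883: 42.2438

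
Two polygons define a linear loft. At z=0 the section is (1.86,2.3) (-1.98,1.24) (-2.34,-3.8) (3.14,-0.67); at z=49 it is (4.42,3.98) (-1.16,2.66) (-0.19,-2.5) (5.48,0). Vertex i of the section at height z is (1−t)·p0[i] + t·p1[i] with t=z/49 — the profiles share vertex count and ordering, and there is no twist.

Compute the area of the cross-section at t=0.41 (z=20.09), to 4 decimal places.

Cross-section at t=0.41: each vertex is (1-t)·p0[i] + t·p1[i].
  v1: (1-0.41)·(1.86,2.3) + 0.41·(4.42,3.98) = (2.9096,2.9888)
  v2: (1-0.41)·(-1.98,1.24) + 0.41·(-1.16,2.66) = (-1.6438,1.8222)
  v3: (1-0.41)·(-2.34,-3.8) + 0.41·(-0.19,-2.5) = (-1.4585,-3.2670)
  v4: (1-0.41)·(3.14,-0.67) + 0.41·(5.48,0) = (4.0994,-0.3953)
Shoelace sum Σ(x_i·y_{i+1} − x_{i+1}·y_i):
  i=1: 2.9096·1.8222 − -1.6438·2.9888 = +10.2149 (running +10.2149)
  i=2: -1.6438·-3.2670 − -1.4585·1.8222 = +8.0280 (running +18.2428)
  i=3: -1.4585·-0.3953 − 4.0994·-3.2670 = +13.9693 (running +32.2121)
  i=4: 4.0994·2.9888 − 2.9096·-0.3953 = +13.4025 (running +45.6146)
Area = |Σ|/2 = |45.6146|/2 = 22.8073

Area at t=0.41: 22.8073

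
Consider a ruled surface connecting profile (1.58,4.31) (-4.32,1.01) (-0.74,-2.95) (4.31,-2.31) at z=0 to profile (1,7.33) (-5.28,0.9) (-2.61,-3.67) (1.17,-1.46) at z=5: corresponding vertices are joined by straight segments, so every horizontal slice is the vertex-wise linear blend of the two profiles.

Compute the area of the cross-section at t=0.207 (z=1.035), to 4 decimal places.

Area at t=0.207: 36.8922

Cross-section at t=0.207: each vertex is (1-t)·p0[i] + t·p1[i].
  v1: (1-0.207)·(1.58,4.31) + 0.207·(1,7.33) = (1.4599,4.9351)
  v2: (1-0.207)·(-4.32,1.01) + 0.207·(-5.28,0.9) = (-4.5187,0.9872)
  v3: (1-0.207)·(-0.74,-2.95) + 0.207·(-2.61,-3.67) = (-1.1271,-3.0990)
  v4: (1-0.207)·(4.31,-2.31) + 0.207·(1.17,-1.46) = (3.6600,-2.1341)
Shoelace sum Σ(x_i·y_{i+1} − x_{i+1}·y_i):
  i=1: 1.4599·0.9872 − -4.5187·4.9351 = +23.7418 (running +23.7418)
  i=2: -4.5187·-3.0990 − -1.1271·0.9872 = +15.1164 (running +38.8582)
  i=3: -1.1271·-2.1341 − 3.6600·-3.0990 = +13.7478 (running +52.6060)
  i=4: 3.6600·4.9351 − 1.4599·-2.1341 = +21.1783 (running +73.7843)
Area = |Σ|/2 = |73.7843|/2 = 36.8922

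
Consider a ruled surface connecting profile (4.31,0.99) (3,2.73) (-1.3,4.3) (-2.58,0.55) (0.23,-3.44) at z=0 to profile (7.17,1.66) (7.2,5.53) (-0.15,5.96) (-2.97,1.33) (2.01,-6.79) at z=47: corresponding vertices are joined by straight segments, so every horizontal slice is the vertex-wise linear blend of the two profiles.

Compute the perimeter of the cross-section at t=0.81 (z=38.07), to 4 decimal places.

Cross-section at t=0.81: each vertex is (1-t)·p0[i] + t·p1[i].
  v1: (1-0.81)·(4.31,0.99) + 0.81·(7.17,1.66) = (6.6266,1.5327)
  v2: (1-0.81)·(3,2.73) + 0.81·(7.2,5.53) = (6.4020,4.9980)
  v3: (1-0.81)·(-1.3,4.3) + 0.81·(-0.15,5.96) = (-0.3685,5.6446)
  v4: (1-0.81)·(-2.58,0.55) + 0.81·(-2.97,1.33) = (-2.8959,1.1818)
  v5: (1-0.81)·(0.23,-3.44) + 0.81·(2.01,-6.79) = (1.6718,-6.1535)
Perimeter = Σ |v_{i+1} − v_i|:
  edge 1→2: √(-0.2246² + 3.4653²) = 3.4726 (running 3.4726)
  edge 2→3: √(-6.7705² + 0.6466²) = 6.8013 (running 10.2739)
  edge 3→4: √(-2.5274² + -4.4628²) = 5.1288 (running 15.4027)
  edge 4→5: √(4.5677² + -7.3353²) = 8.6412 (running 24.0439)
  edge 5→1: √(4.9548² + 7.6862²) = 9.1448 (running 33.1887)
Perimeter = 33.1887

Perimeter at t=0.81: 33.1887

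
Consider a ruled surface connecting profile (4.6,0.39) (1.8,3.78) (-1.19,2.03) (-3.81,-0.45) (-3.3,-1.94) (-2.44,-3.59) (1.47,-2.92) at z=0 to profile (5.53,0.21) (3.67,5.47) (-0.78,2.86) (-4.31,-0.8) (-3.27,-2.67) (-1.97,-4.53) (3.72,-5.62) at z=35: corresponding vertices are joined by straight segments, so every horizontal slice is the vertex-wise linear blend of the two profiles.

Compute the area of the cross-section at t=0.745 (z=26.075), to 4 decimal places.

Cross-section at t=0.745: each vertex is (1-t)·p0[i] + t·p1[i].
  v1: (1-0.745)·(4.6,0.39) + 0.745·(5.53,0.21) = (5.2929,0.2559)
  v2: (1-0.745)·(1.8,3.78) + 0.745·(3.67,5.47) = (3.1932,5.0390)
  v3: (1-0.745)·(-1.19,2.03) + 0.745·(-0.78,2.86) = (-0.8846,2.6483)
  v4: (1-0.745)·(-3.81,-0.45) + 0.745·(-4.31,-0.8) = (-4.1825,-0.7107)
  v5: (1-0.745)·(-3.3,-1.94) + 0.745·(-3.27,-2.67) = (-3.2776,-2.4838)
  v6: (1-0.745)·(-2.44,-3.59) + 0.745·(-1.97,-4.53) = (-2.0898,-4.2903)
  v7: (1-0.745)·(1.47,-2.92) + 0.745·(3.72,-5.62) = (3.1463,-4.9315)
Shoelace sum Σ(x_i·y_{i+1} − x_{i+1}·y_i):
  i=1: 5.2929·5.0390 − 3.1932·0.2559 = +25.8538 (running +25.8538)
  i=2: 3.1932·2.6483 − -0.8846·5.0390 = +12.9139 (running +38.7677)
  i=3: -0.8846·-0.7107 − -4.1825·2.6483 = +11.7054 (running +50.4731)
  i=4: -4.1825·-2.4838 − -3.2776·-0.7107 = +8.0591 (running +58.5322)
  i=5: -3.2776·-4.2903 − -2.0898·-2.4838 = +8.8712 (running +67.4034)
  i=6: -2.0898·-4.9315 − 3.1463·-4.2903 = +23.8045 (running +91.2079)
  i=7: 3.1463·0.2559 − 5.2929·-4.9315 = +26.9068 (running +118.1147)
Area = |Σ|/2 = |118.1147|/2 = 59.0574

Area at t=0.745: 59.0574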